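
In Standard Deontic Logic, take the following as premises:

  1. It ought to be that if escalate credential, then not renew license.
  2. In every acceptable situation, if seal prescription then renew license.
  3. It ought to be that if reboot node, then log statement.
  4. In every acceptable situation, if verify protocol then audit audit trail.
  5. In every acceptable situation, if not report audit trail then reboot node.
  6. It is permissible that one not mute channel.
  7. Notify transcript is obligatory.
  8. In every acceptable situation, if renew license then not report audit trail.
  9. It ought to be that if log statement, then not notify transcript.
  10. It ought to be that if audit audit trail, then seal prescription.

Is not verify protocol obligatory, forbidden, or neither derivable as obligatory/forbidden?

Obligatory

From premise 7 we have O(notify_transcript).
Premise 9, O(log_statement → ¬notify_transcript), contraposes to O(notify_transcript → ¬log_statement); with O(notify_transcript) we get O(¬log_statement).
Premise 3 is O(reboot_node → log_statement); contrapositively O(¬log_statement → ¬reboot_node). Since O(¬log_statement) holds, K gives O(¬reboot_node).
Premise 5 is O(¬report_audit_trail → reboot_node); contrapositively O(¬reboot_node → report_audit_trail). Since O(¬reboot_node) holds, K gives O(report_audit_trail).
Premise 8 is O(renew_license → ¬report_audit_trail); contrapositively O(report_audit_trail → ¬renew_license). Since O(report_audit_trail) holds, K gives O(¬renew_license).
Premise 2 is O(seal_prescription → renew_license); contrapositively O(¬renew_license → ¬seal_prescription). Since O(¬renew_license) holds, K gives O(¬seal_prescription).
Premise 10, O(audit_audit_trail → seal_prescription), contraposes to O(¬seal_prescription → ¬audit_audit_trail); with O(¬seal_prescription) we get O(¬audit_audit_trail).
The contrapositive of premise 4 (O(verify_protocol → audit_audit_trail)) is O(¬audit_audit_trail → ¬verify_protocol), and O(¬audit_audit_trail) is already established, so O(¬verify_protocol).
Premises 1, 6 do not contribute to this derivation.
Hence ¬verify_protocol is obligatory.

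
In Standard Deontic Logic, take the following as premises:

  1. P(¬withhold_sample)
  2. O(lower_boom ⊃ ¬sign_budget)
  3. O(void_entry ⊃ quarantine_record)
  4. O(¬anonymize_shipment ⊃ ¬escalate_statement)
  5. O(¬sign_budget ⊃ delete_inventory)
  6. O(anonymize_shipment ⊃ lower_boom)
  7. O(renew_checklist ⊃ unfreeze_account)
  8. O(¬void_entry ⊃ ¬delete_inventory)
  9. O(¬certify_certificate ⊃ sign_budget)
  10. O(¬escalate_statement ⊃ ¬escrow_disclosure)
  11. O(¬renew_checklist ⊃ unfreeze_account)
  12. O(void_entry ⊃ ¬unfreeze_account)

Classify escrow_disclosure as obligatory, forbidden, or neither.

Premises 11 and 7 cover both cases: O(¬renew_checklist ⊃ unfreeze_account) and O(renew_checklist ⊃ unfreeze_account). Since ¬renew_checklist ∨ renew_checklist is a tautology, O(unfreeze_account) follows.
Premise 12, O(void_entry ⊃ ¬unfreeze_account), contraposes to O(unfreeze_account ⊃ ¬void_entry); with O(unfreeze_account) we get O(¬void_entry).
From O(¬void_entry) and premise 8, O(¬void_entry ⊃ ¬delete_inventory), we obtain O(¬delete_inventory).
The contrapositive of premise 5 (O(¬sign_budget ⊃ delete_inventory)) is O(¬delete_inventory ⊃ sign_budget), and O(¬delete_inventory) is already established, so O(sign_budget).
Premise 2, O(lower_boom ⊃ ¬sign_budget), contraposes to O(sign_budget ⊃ ¬lower_boom); with O(sign_budget) we get O(¬lower_boom).
The contrapositive of premise 6 (O(anonymize_shipment ⊃ lower_boom)) is O(¬lower_boom ⊃ ¬anonymize_shipment), and O(¬lower_boom) is already established, so O(¬anonymize_shipment).
Premise 4 is O(¬anonymize_shipment ⊃ ¬escalate_statement); since O(¬anonymize_shipment), deontic closure gives O(¬escalate_statement).
From O(¬escalate_statement) and premise 10, O(¬escalate_statement ⊃ ¬escrow_disclosure), we obtain O(¬escrow_disclosure).
Premises 1, 3, 9 do not contribute to this derivation.
Thus O(¬escrow_disclosure), which is F(escrow_disclosure): escrow_disclosure is forbidden.

Forbidden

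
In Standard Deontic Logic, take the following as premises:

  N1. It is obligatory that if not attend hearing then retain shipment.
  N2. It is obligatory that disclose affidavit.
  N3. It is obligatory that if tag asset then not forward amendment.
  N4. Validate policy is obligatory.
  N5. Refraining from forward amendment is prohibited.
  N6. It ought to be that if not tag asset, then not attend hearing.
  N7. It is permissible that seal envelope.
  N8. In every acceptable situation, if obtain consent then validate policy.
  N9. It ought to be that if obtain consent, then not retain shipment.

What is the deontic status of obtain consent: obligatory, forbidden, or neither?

Premise 5 is F(¬forward_amendment), i.e. O(forward_amendment).
Premise 3, O(tag_asset → ¬forward_amendment), contraposes to O(forward_amendment → ¬tag_asset); with O(forward_amendment) we get O(¬tag_asset).
Applying K to premise 6 (O(¬tag_asset → ¬attend_hearing)) and O(¬tag_asset) yields O(¬attend_hearing).
Applying K to premise 1 (O(¬attend_hearing → retain_shipment)) and O(¬attend_hearing) yields O(retain_shipment).
The contrapositive of premise 9 (O(obtain_consent → ¬retain_shipment)) is O(retain_shipment → ¬obtain_consent), and O(retain_shipment) is already established, so O(¬obtain_consent).
Premises 2, 4, 7, 8 do not contribute to this derivation.
Thus O(¬obtain_consent), which is F(obtain_consent): obtain_consent is forbidden.

Forbidden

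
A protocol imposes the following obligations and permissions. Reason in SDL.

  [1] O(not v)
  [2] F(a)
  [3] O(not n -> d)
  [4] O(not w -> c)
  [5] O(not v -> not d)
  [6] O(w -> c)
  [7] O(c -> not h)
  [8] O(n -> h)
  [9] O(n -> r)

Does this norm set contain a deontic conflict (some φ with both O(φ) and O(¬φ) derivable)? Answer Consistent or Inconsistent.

Inconsistent

Premises 4 and 6 cover both cases: O(not w -> c) and O(w -> c). Since not w ∨ w is a tautology, O(c) follows.
With premise 7, O(c -> not h), the K-axiom yields O(not h).
Premise 8, O(n -> h), contraposes to O(not h -> not n); with O(not h) we get O(not n).
With premise 3, O(not n -> d), the K-axiom yields O(d).
The contrapositive of premise 5 (O(not v -> not d)) is O(d -> v), and O(d) is already established, so O(v).
However, premise 1 gives O(not v).
We now have both O(v) and O(not v) — v is simultaneously obligatory and forbidden, violating the D-axiom.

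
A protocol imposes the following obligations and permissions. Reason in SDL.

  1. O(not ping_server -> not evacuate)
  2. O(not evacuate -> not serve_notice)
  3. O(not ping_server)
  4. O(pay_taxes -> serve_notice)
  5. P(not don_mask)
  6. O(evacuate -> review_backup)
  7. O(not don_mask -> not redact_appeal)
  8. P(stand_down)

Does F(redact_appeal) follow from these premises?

No

Premise 7 is O(not don_mask -> not redact_appeal), but O(not don_mask) is not derivable from the premises (the permission P(not don_mask) asserts only not O(don_mask), not O(not don_mask)), so it does not yield O(not redact_appeal).
No other premise forces O(not redact_appeal). An ideal world satisfying every premise can still have redact_appeal true, so F(redact_appeal) is not derivable.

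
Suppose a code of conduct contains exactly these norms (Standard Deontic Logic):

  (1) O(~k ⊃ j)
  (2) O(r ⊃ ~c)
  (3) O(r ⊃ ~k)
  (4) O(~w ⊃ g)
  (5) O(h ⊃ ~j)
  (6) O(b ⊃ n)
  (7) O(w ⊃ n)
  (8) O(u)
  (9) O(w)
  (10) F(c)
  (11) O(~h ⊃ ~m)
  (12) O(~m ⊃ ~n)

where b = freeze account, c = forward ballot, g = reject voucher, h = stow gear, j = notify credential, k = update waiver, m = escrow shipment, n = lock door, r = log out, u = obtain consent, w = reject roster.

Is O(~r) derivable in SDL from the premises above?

From premise 9 we have O(w).
With premise 7, O(w ⊃ n), the K-axiom yields O(n).
The contrapositive of premise 12 (O(~m ⊃ ~n)) is O(n ⊃ m), and O(n) is already established, so O(m).
Premise 11, O(~h ⊃ ~m), contraposes to O(m ⊃ h); with O(m) we get O(h).
With premise 5, O(h ⊃ ~j), the K-axiom yields O(~j).
Premise 1 is O(~k ⊃ j); contrapositively O(~j ⊃ k). Since O(~j) holds, K gives O(k).
Premise 3, O(r ⊃ ~k), contraposes to O(k ⊃ ~r); with O(k) we get O(~r).
Premises 2, 4, 6, 8, 10 do not contribute to this derivation.
So O(~r) follows.

Yes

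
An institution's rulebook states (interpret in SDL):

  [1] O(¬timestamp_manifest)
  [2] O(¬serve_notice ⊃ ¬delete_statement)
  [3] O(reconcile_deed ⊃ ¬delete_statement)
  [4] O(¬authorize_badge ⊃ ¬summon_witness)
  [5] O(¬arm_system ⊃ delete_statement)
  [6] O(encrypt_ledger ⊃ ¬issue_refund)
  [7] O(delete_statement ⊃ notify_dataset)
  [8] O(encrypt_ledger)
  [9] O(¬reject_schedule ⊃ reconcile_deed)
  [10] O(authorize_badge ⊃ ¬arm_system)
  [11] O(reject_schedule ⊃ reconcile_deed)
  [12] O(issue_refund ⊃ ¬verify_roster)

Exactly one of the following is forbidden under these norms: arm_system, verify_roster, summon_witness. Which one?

Premises 9 and 11 are O(¬reject_schedule ⊃ reconcile_deed) and O(reject_schedule ⊃ reconcile_deed); every ideal world satisfies ¬reject_schedule or reject_schedule, so in either case reconcile_deed holds — hence O(reconcile_deed).
Premise 3 is O(reconcile_deed ⊃ ¬delete_statement); since O(reconcile_deed), deontic closure gives O(¬delete_statement).
Premise 5, O(¬arm_system ⊃ delete_statement), contraposes to O(¬delete_statement ⊃ arm_system); with O(¬delete_statement) we get O(arm_system).
The contrapositive of premise 10 (O(authorize_badge ⊃ ¬arm_system)) is O(arm_system ⊃ ¬authorize_badge), and O(arm_system) is already established, so O(¬authorize_badge).
With premise 4, O(¬authorize_badge ⊃ ¬summon_witness), the K-axiom yields O(¬summon_witness).
So O(¬summon_witness) holds, i.e. summon_witness is forbidden. None of the other listed options is forbidden under the premises.

summon_witness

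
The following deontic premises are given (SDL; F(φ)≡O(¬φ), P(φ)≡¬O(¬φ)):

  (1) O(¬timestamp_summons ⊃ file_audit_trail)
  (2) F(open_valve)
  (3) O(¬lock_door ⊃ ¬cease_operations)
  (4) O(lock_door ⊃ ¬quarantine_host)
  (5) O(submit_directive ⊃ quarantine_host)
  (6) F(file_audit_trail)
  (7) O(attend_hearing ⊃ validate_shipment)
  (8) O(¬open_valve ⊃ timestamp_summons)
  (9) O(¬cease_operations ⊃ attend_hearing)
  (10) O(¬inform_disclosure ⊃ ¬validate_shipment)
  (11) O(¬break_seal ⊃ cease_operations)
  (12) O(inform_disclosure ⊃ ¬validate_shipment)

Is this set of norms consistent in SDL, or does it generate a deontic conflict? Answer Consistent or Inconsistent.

Consistent

Premise 1 is O(¬timestamp_summons ⊃ file_audit_trail), but O(¬timestamp_summons) is not derivable from the premises, so it does not yield O(file_audit_trail).
So O(file_audit_trail) is not derivable, and the apparent clash with O(¬file_audit_trail) does not arise.
A world satisfying every obligation exists (e.g. attend_hearing=false, break_seal=false, cease_operations=true, file_audit_trail=false, inform_disclosure=false, lock_door=true, open_valve=false, quarantine_host=false, submit_directive=false, timestamp_summons=true, validate_shipment=false); no atom is both obligatory and forbidden, so the set is consistent.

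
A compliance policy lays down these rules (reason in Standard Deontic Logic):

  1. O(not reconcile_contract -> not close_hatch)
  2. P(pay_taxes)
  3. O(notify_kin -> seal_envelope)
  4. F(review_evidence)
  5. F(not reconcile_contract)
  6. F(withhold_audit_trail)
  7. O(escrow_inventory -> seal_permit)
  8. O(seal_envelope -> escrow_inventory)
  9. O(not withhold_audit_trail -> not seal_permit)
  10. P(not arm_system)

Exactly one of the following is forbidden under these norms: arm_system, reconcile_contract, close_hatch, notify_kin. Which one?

notify_kin

Premise 6 is F(withhold_audit_trail), i.e. O(not withhold_audit_trail).
With premise 9, O(not withhold_audit_trail -> not seal_permit), the K-axiom yields O(not seal_permit).
Premise 7, O(escrow_inventory -> seal_permit), contraposes to O(not seal_permit -> not escrow_inventory); with O(not seal_permit) we get O(not escrow_inventory).
Premise 8 is O(seal_envelope -> escrow_inventory); contrapositively O(not escrow_inventory -> not seal_envelope). Since O(not escrow_inventory) holds, K gives O(not seal_envelope).
The contrapositive of premise 3 (O(notify_kin -> seal_envelope)) is O(not seal_envelope -> not notify_kin), and O(not seal_envelope) is already established, so O(not notify_kin).
So O(not notify_kin) holds, i.e. notify_kin is forbidden. None of the other listed options is forbidden under the premises.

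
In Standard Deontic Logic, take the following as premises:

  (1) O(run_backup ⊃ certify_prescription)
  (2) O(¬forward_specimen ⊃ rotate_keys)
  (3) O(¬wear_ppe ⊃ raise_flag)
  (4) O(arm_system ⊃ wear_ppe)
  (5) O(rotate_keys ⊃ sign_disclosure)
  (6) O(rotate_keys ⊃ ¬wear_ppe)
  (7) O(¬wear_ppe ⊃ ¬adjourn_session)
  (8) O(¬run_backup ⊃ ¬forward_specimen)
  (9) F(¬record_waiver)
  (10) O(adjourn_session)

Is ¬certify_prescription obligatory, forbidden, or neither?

Forbidden

From premise 10 we have O(adjourn_session).
Premise 7, O(¬wear_ppe ⊃ ¬adjourn_session), contraposes to O(adjourn_session ⊃ wear_ppe); with O(adjourn_session) we get O(wear_ppe).
Premise 6 is O(rotate_keys ⊃ ¬wear_ppe); contrapositively O(wear_ppe ⊃ ¬rotate_keys). Since O(wear_ppe) holds, K gives O(¬rotate_keys).
Premise 2, O(¬forward_specimen ⊃ rotate_keys), contraposes to O(¬rotate_keys ⊃ forward_specimen); with O(¬rotate_keys) we get O(forward_specimen).
Premise 8, O(¬run_backup ⊃ ¬forward_specimen), contraposes to O(forward_specimen ⊃ run_backup); with O(forward_specimen) we get O(run_backup).
Applying K to premise 1 (O(run_backup ⊃ certify_prescription)) and O(run_backup) yields O(certify_prescription).
Premises 3, 4, 5, 9 do not contribute to this derivation.
Thus O(certify_prescription), which is F(¬certify_prescription): ¬certify_prescription is forbidden.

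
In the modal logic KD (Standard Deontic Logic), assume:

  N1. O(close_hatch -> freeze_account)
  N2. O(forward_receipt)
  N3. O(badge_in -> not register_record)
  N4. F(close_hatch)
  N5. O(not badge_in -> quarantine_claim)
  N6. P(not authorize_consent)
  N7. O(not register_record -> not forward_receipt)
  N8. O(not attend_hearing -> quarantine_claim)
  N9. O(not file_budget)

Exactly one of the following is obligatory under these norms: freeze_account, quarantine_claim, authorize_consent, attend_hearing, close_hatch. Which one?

quarantine_claim

Premise 2 states O(forward_receipt) outright.
Premise 7, O(not register_record -> not forward_receipt), contraposes to O(forward_receipt -> register_record); with O(forward_receipt) we get O(register_record).
Premise 3 is O(badge_in -> not register_record); contrapositively O(register_record -> not badge_in). Since O(register_record) holds, K gives O(not badge_in).
Applying K to premise 5 (O(not badge_in -> quarantine_claim)) and O(not badge_in) yields O(quarantine_claim).
So O(quarantine_claim) holds — quarantine_claim is obligatory. None of the other listed options is made obligatory by any chain of premises.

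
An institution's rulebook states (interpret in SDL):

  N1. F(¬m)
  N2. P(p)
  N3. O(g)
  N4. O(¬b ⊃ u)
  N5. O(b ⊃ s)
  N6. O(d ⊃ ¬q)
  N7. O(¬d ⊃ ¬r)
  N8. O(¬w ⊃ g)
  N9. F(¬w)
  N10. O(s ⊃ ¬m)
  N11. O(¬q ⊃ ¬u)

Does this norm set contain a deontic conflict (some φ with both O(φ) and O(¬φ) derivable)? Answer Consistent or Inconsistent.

Consistent

Premise 8 is O(¬w ⊃ g); even if O(g) held, inferring O(¬w) would be affirming the consequent — invalid.
So O(¬w) is not derivable, and the apparent clash with O(w) does not arise.
A world satisfying every obligation exists (e.g. b=false, d=false, g=true, m=true, p=false, q=true, r=false, s=false, u=true, w=true); no atom is both obligatory and forbidden, so the set is consistent.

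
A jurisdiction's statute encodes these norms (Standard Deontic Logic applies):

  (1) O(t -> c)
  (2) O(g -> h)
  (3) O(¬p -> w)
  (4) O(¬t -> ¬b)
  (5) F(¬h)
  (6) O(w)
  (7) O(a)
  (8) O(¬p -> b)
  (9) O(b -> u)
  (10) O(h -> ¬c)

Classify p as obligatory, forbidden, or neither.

F(¬h) at premise 5 means O(h).
From O(h) and premise 10, O(h -> ¬c), we obtain O(¬c).
Premise 1 is O(t -> c); contrapositively O(¬c -> ¬t). Since O(¬c) holds, K gives O(¬t).
Premise 4 is O(¬t -> ¬b); since O(¬t), deontic closure gives O(¬b).
The contrapositive of premise 8 (O(¬p -> b)) is O(¬b -> p), and O(¬b) is already established, so O(p).
Premises 2, 3, 6, 7, 9 do not contribute to this derivation.
Hence p is obligatory.

Obligatory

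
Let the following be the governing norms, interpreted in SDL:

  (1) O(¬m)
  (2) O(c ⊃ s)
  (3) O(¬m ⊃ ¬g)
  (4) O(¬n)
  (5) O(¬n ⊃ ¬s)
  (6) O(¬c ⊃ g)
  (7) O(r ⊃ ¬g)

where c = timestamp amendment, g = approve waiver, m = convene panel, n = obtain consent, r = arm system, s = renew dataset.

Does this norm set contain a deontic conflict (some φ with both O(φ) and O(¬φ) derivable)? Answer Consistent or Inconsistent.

Premise 1 gives O(¬m).
From O(¬m) and premise 3, O(¬m ⊃ ¬g), we obtain O(¬g).
Premise 6 is O(¬c ⊃ g); contrapositively O(¬g ⊃ c). Since O(¬g) holds, K gives O(c).
Premise 2 is O(c ⊃ s); since O(c), deontic closure gives O(s).
The contrapositive of premise 5 (O(¬n ⊃ ¬s)) is O(s ⊃ n), and O(s) is already established, so O(n).
However, premise 4 gives O(¬n).
We now have both O(n) and O(¬n) — n is simultaneously obligatory and forbidden, violating the D-axiom.

Inconsistent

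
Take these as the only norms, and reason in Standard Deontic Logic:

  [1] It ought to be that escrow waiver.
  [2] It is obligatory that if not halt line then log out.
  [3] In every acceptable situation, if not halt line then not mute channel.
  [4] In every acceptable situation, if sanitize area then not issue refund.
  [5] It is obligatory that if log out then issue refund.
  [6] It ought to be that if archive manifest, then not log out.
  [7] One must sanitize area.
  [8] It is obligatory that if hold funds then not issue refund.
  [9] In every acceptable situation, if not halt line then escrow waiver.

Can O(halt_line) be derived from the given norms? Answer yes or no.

Yes

Premise 7 gives O(sanitize_area).
With premise 4, O(sanitize_area → ¬issue_refund), the K-axiom yields O(¬issue_refund).
Premise 5, O(log_out → issue_refund), contraposes to O(¬issue_refund → ¬log_out); with O(¬issue_refund) we get O(¬log_out).
The contrapositive of premise 2 (O(¬halt_line → log_out)) is O(¬log_out → halt_line), and O(¬log_out) is already established, so O(halt_line).
Premises 1, 3, 6, 8, 9 do not contribute to this derivation.
So O(halt_line) follows.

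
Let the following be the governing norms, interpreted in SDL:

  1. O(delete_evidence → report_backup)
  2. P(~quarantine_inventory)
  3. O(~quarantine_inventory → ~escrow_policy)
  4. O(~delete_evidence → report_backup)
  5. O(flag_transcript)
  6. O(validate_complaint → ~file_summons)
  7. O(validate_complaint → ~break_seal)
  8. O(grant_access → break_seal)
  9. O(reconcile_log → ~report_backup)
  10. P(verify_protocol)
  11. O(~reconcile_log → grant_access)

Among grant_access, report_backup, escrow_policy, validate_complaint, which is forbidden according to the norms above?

validate_complaint

Premises 1 and 4 are O(delete_evidence → report_backup) and O(~delete_evidence → report_backup); every ideal world satisfies delete_evidence or ~delete_evidence, so in either case report_backup holds — hence O(report_backup).
Premise 9 is O(reconcile_log → ~report_backup); contrapositively O(report_backup → ~reconcile_log). Since O(report_backup) holds, K gives O(~reconcile_log).
From O(~reconcile_log) and premise 11, O(~reconcile_log → grant_access), we obtain O(grant_access).
From O(grant_access) and premise 8, O(grant_access → break_seal), we obtain O(break_seal).
Premise 7 is O(validate_complaint → ~break_seal); contrapositively O(break_seal → ~validate_complaint). Since O(break_seal) holds, K gives O(~validate_complaint).
So O(~validate_complaint) holds, i.e. validate_complaint is forbidden. None of the other listed options is forbidden under the premises.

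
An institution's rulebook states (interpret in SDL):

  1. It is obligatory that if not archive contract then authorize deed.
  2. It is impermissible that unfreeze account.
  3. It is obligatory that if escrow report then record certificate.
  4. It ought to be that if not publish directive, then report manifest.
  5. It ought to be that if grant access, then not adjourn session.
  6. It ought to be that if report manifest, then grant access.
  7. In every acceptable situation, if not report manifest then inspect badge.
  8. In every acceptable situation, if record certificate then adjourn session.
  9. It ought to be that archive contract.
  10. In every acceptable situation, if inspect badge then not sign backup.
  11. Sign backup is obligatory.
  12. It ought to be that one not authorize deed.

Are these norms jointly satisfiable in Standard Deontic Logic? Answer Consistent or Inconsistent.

Premise 1 is O(¬archive_contract → authorize_deed), but O(¬archive_contract) is not derivable from the premises, so it does not yield O(authorize_deed).
So O(authorize_deed) is not derivable, and the apparent clash with O(¬authorize_deed) does not arise.
A world satisfying every obligation exists (e.g. adjourn_session=false, archive_contract=true, authorize_deed=false, escrow_report=false, grant_access=true, inspect_badge=false, publish_directive=false, record_certificate=false, report_manifest=true, sign_backup=true, unfreeze_account=false); no atom is both obligatory and forbidden, so the set is consistent.

Consistent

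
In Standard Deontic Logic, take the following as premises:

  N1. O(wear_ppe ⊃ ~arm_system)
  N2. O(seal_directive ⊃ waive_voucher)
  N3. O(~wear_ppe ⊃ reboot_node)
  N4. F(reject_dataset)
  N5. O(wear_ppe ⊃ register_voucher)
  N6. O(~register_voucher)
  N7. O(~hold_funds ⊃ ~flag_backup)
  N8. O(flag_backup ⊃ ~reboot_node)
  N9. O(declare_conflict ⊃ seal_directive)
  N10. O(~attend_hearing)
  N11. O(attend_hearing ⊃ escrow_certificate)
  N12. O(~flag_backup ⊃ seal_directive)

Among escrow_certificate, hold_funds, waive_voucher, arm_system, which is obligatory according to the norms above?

waive_voucher

Premise 6 gives O(~register_voucher).
Premise 5 is O(wear_ppe ⊃ register_voucher); contrapositively O(~register_voucher ⊃ ~wear_ppe). Since O(~register_voucher) holds, K gives O(~wear_ppe).
Premise 3 is O(~wear_ppe ⊃ reboot_node); since O(~wear_ppe), deontic closure gives O(reboot_node).
Premise 8 is O(flag_backup ⊃ ~reboot_node); contrapositively O(reboot_node ⊃ ~flag_backup). Since O(reboot_node) holds, K gives O(~flag_backup).
With premise 12, O(~flag_backup ⊃ seal_directive), the K-axiom yields O(seal_directive).
From O(seal_directive) and premise 2, O(seal_directive ⊃ waive_voucher), we obtain O(waive_voucher).
So O(waive_voucher) holds — waive_voucher is obligatory. None of the other listed options is made obligatory by any chain of premises.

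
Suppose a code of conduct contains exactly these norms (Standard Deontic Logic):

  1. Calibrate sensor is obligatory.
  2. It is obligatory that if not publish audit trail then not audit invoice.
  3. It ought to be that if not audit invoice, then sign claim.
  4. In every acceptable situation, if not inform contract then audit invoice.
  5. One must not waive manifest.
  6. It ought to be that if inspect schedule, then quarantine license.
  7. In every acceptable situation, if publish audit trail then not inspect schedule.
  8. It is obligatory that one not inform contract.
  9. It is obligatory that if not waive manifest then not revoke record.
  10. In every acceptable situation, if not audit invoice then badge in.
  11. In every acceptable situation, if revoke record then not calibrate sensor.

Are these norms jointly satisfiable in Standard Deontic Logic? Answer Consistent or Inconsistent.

Premise 11 is O(revoke_record → ¬calibrate_sensor), but O(revoke_record) is not derivable from the premises, so it does not yield O(¬calibrate_sensor).
So O(¬calibrate_sensor) is not derivable, and the apparent clash with O(calibrate_sensor) does not arise.
A world satisfying every obligation exists (e.g. audit_invoice=true, badge_in=false, calibrate_sensor=true, inform_contract=false, inspect_schedule=false, publish_audit_trail=true, quarantine_license=false, revoke_record=false, sign_claim=false, waive_manifest=false); no atom is both obligatory and forbidden, so the set is consistent.

Consistent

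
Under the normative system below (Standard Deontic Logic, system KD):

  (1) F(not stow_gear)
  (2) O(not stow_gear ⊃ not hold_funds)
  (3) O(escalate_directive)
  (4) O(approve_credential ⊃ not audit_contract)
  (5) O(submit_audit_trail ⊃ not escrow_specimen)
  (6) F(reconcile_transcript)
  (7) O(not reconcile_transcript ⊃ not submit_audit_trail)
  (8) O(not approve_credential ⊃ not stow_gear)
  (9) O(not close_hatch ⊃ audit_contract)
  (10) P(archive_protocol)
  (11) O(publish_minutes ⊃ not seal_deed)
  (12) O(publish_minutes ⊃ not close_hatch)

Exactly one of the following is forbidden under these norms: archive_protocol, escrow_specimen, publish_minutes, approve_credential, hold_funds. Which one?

F(not stow_gear) at premise 1 means O(stow_gear).
Premise 8, O(not approve_credential ⊃ not stow_gear), contraposes to O(stow_gear ⊃ approve_credential); with O(stow_gear) we get O(approve_credential).
From O(approve_credential) and premise 4, O(approve_credential ⊃ not audit_contract), we obtain O(not audit_contract).
Premise 9 is O(not close_hatch ⊃ audit_contract); contrapositively O(not audit_contract ⊃ close_hatch). Since O(not audit_contract) holds, K gives O(close_hatch).
The contrapositive of premise 12 (O(publish_minutes ⊃ not close_hatch)) is O(close_hatch ⊃ not publish_minutes), and O(close_hatch) is already established, so O(not publish_minutes).
So O(not publish_minutes) holds, i.e. publish_minutes is forbidden. None of the other listed options is forbidden under the premises.

publish_minutes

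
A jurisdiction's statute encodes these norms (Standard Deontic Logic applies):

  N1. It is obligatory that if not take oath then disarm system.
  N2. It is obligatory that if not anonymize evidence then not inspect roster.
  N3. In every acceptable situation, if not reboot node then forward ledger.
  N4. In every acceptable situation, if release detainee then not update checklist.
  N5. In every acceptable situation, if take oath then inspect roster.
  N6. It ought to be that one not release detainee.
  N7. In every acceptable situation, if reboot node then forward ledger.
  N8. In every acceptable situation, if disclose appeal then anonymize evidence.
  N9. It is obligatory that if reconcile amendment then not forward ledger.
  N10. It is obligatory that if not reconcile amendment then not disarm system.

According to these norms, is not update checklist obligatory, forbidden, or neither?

Premise 4 is O(release_detainee → ¬update_checklist), but O(release_detainee) is not derivable from the premises, so it does not yield O(¬update_checklist).
No premise or chain of K-axiom applications forces O(¬update_checklist), and none forces O(update_checklist). So ¬update_checklist is neither obligatory nor forbidden under these norms.

Neither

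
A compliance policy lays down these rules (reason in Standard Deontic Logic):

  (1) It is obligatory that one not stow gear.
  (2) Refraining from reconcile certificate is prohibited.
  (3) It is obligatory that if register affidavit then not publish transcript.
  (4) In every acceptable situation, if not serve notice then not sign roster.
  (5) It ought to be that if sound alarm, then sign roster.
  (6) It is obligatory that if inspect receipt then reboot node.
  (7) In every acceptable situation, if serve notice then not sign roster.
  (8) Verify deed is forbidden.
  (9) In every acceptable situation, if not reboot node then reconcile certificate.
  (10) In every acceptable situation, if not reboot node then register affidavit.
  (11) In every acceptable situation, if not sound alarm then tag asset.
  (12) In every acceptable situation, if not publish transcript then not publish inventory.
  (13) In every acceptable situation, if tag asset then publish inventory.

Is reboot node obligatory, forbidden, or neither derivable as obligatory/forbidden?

Premises 7 and 4 are O(serve_notice → ¬sign_roster) and O(¬serve_notice → ¬sign_roster); every ideal world satisfies serve_notice or ¬serve_notice, so in either case ¬sign_roster holds — hence O(¬sign_roster).
Premise 5, O(sound_alarm → sign_roster), contraposes to O(¬sign_roster → ¬sound_alarm); with O(¬sign_roster) we get O(¬sound_alarm).
Applying K to premise 11 (O(¬sound_alarm → tag_asset)) and O(¬sound_alarm) yields O(tag_asset).
Premise 13 is O(tag_asset → publish_inventory); since O(tag_asset), deontic closure gives O(publish_inventory).
Premise 12 is O(¬publish_transcript → ¬publish_inventory); contrapositively O(publish_inventory → publish_transcript). Since O(publish_inventory) holds, K gives O(publish_transcript).
Premise 3, O(register_affidavit → ¬publish_transcript), contraposes to O(publish_transcript → ¬register_affidavit); with O(publish_transcript) we get O(¬register_affidavit).
The contrapositive of premise 10 (O(¬reboot_node → register_affidavit)) is O(¬register_affidavit → reboot_node), and O(¬register_affidavit) is already established, so O(reboot_node).
Premises 1, 2, 6, 8, 9 do not contribute to this derivation.
Hence reboot_node is obligatory.

Obligatory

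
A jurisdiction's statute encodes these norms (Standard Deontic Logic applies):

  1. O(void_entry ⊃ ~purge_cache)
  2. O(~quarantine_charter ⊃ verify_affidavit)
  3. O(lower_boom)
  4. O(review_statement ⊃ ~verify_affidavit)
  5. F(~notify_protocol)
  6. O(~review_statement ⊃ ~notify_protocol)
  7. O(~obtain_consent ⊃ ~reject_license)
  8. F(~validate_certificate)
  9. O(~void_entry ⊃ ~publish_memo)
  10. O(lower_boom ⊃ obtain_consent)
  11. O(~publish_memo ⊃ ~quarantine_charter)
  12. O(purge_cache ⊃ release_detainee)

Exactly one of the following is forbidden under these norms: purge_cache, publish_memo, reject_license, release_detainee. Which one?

Premise 5, F(~notify_protocol), is equivalent to O(notify_protocol).
Premise 6, O(~review_statement ⊃ ~notify_protocol), contraposes to O(notify_protocol ⊃ review_statement); with O(notify_protocol) we get O(review_statement).
With premise 4, O(review_statement ⊃ ~verify_affidavit), the K-axiom yields O(~verify_affidavit).
The contrapositive of premise 2 (O(~quarantine_charter ⊃ verify_affidavit)) is O(~verify_affidavit ⊃ quarantine_charter), and O(~verify_affidavit) is already established, so O(quarantine_charter).
Premise 11, O(~publish_memo ⊃ ~quarantine_charter), contraposes to O(quarantine_charter ⊃ publish_memo); with O(quarantine_charter) we get O(publish_memo).
The contrapositive of premise 9 (O(~void_entry ⊃ ~publish_memo)) is O(publish_memo ⊃ void_entry), and O(publish_memo) is already established, so O(void_entry).
From O(void_entry) and premise 1, O(void_entry ⊃ ~purge_cache), we obtain O(~purge_cache).
So O(~purge_cache) holds, i.e. purge_cache is forbidden. None of the other listed options is forbidden under the premises.

purge_cache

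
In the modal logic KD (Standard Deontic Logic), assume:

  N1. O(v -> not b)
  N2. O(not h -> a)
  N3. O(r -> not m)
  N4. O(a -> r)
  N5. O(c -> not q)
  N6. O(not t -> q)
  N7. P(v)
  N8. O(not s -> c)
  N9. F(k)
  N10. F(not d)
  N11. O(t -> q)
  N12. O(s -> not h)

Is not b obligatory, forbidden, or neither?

Neither

Premise 1 is O(v -> not b), but O(v) is not derivable from the premises (the permission P(v) asserts only not O(not v), not O(v)), so it does not yield O(not b).
No premise or chain of K-axiom applications forces O(not b), and none forces O(b). So not b is neither obligatory nor forbidden under these norms.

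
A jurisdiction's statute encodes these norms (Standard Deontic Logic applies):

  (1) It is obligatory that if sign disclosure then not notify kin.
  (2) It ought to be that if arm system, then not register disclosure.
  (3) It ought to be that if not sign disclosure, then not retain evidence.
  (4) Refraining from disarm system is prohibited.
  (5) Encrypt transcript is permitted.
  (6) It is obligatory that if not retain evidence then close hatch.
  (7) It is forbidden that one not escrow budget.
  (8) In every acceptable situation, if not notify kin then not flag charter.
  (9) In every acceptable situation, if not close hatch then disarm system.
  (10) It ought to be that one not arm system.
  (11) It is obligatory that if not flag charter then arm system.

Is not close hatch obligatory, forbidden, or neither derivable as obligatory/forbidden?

Forbidden

Premise 10 gives O(¬arm_system).
The contrapositive of premise 11 (O(¬flag_charter → arm_system)) is O(¬arm_system → flag_charter), and O(¬arm_system) is already established, so O(flag_charter).
Premise 8, O(¬notify_kin → ¬flag_charter), contraposes to O(flag_charter → notify_kin); with O(flag_charter) we get O(notify_kin).
Premise 1 is O(sign_disclosure → ¬notify_kin); contrapositively O(notify_kin → ¬sign_disclosure). Since O(notify_kin) holds, K gives O(¬sign_disclosure).
Applying K to premise 3 (O(¬sign_disclosure → ¬retain_evidence)) and O(¬sign_disclosure) yields O(¬retain_evidence).
From O(¬retain_evidence) and premise 6, O(¬retain_evidence → close_hatch), we obtain O(close_hatch).
Premises 2, 4, 5, 7, 9 do not contribute to this derivation.
Thus O(close_hatch), which is F(¬close_hatch): ¬close_hatch is forbidden.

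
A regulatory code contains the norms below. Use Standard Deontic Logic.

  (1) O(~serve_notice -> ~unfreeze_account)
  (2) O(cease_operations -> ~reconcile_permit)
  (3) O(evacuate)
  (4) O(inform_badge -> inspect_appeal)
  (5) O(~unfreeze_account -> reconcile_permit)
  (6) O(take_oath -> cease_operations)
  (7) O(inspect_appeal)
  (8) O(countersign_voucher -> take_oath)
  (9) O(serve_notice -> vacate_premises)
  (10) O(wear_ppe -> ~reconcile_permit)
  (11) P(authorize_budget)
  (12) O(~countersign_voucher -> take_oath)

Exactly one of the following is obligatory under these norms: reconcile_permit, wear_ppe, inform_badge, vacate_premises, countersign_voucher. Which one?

Premises 12 and 8 are O(~countersign_voucher -> take_oath) and O(countersign_voucher -> take_oath); every ideal world satisfies ~countersign_voucher or countersign_voucher, so in either case take_oath holds — hence O(take_oath).
From O(take_oath) and premise 6, O(take_oath -> cease_operations), we obtain O(cease_operations).
With premise 2, O(cease_operations -> ~reconcile_permit), the K-axiom yields O(~reconcile_permit).
Premise 5, O(~unfreeze_account -> reconcile_permit), contraposes to O(~reconcile_permit -> unfreeze_account); with O(~reconcile_permit) we get O(unfreeze_account).
The contrapositive of premise 1 (O(~serve_notice -> ~unfreeze_account)) is O(unfreeze_account -> serve_notice), and O(unfreeze_account) is already established, so O(serve_notice).
Premise 9 is O(serve_notice -> vacate_premises); since O(serve_notice), deontic closure gives O(vacate_premises).
So O(vacate_premises) holds — vacate_premises is obligatory. None of the other listed options is made obligatory by any chain of premises.

vacate_premises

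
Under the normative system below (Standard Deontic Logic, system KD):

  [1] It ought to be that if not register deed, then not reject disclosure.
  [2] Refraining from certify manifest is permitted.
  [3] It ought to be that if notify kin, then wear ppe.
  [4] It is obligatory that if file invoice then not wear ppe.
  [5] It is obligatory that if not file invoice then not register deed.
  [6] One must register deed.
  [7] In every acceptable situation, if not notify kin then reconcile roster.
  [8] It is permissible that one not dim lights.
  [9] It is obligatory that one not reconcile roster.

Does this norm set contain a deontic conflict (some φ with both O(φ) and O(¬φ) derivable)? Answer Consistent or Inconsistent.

Inconsistent

From premise 6 we have O(register_deed).
Premise 5 is O(¬file_invoice → ¬register_deed); contrapositively O(register_deed → file_invoice). Since O(register_deed) holds, K gives O(file_invoice).
Premise 4 is O(file_invoice → ¬wear_ppe); since O(file_invoice), deontic closure gives O(¬wear_ppe).
The contrapositive of premise 3 (O(notify_kin → wear_ppe)) is O(¬wear_ppe → ¬notify_kin), and O(¬wear_ppe) is already established, so O(¬notify_kin).
Applying K to premise 7 (O(¬notify_kin → reconcile_roster)) and O(¬notify_kin) yields O(reconcile_roster).
But premise 9 directly asserts O(¬reconcile_roster).
We now have both O(reconcile_roster) and O(¬reconcile_roster) — reconcile_roster is simultaneously obligatory and forbidden, violating the D-axiom.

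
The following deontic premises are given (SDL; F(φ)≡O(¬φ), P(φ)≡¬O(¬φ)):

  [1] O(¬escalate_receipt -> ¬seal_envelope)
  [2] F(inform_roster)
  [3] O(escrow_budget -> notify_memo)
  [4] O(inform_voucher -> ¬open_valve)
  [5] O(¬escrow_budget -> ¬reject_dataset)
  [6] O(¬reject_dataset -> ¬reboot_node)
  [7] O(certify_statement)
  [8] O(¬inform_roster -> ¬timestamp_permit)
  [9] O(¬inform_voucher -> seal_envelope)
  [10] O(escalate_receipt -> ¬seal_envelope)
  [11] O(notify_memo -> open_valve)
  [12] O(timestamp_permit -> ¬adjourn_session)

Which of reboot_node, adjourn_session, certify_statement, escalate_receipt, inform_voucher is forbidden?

By case analysis on ¬escalate_receipt: premise 1 gives O(¬escalate_receipt -> ¬seal_envelope) and premise 10 gives O(escalate_receipt -> ¬seal_envelope), so O(¬seal_envelope) either way.
The contrapositive of premise 9 (O(¬inform_voucher -> seal_envelope)) is O(¬seal_envelope -> inform_voucher), and O(¬seal_envelope) is already established, so O(inform_voucher).
From O(inform_voucher) and premise 4, O(inform_voucher -> ¬open_valve), we obtain O(¬open_valve).
Premise 11, O(notify_memo -> open_valve), contraposes to O(¬open_valve -> ¬notify_memo); with O(¬open_valve) we get O(¬notify_memo).
Premise 3 is O(escrow_budget -> notify_memo); contrapositively O(¬notify_memo -> ¬escrow_budget). Since O(¬notify_memo) holds, K gives O(¬escrow_budget).
With premise 5, O(¬escrow_budget -> ¬reject_dataset), the K-axiom yields O(¬reject_dataset).
From O(¬reject_dataset) and premise 6, O(¬reject_dataset -> ¬reboot_node), we obtain O(¬reboot_node).
So O(¬reboot_node) holds, i.e. reboot_node is forbidden. None of the other listed options is forbidden under the premises.

reboot_node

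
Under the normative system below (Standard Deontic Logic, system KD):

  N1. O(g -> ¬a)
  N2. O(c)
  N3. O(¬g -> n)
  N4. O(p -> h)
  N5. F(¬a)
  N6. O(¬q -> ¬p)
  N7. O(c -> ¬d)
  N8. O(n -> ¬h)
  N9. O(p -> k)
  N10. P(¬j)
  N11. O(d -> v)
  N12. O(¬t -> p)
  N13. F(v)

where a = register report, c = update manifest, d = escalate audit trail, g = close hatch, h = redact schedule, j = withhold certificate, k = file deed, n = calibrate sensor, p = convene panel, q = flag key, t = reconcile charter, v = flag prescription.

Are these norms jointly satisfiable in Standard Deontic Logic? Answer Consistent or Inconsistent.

Premise 11 is O(d -> v), but O(d) is not derivable from the premises, so it does not yield O(v).
So O(v) is not derivable, and the apparent clash with O(¬v) does not arise.
A world satisfying every obligation exists (e.g. a=true, c=true, d=false, g=false, h=false, j=false, k=false, n=true, p=false, q=false, t=true, v=false); no atom is both obligatory and forbidden, so the set is consistent.

Consistent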